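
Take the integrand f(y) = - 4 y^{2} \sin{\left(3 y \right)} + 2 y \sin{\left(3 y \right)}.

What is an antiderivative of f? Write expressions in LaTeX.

The integrand splits into summands that can be handled one at a time.
Check: d/dy[\frac{4 y^{2} \cos{\left(3 y \right)}}{3} - \frac{8 y \sin{\left(3 y \right)}}{9} - \frac{2 y \cos{\left(3 y \right)}}{3} + \frac{2 \sin{\left(3 y \right)}}{9} - \frac{8 \cos{\left(3 y \right)}}{27}] = - 4 y^{2} \sin{\left(3 y \right)} + 2 y \sin{\left(3 y \right)} = f(y).

An antiderivative is F(y) = \frac{4 y^{2} \cos{\left(3 y \right)}}{3} - \frac{8 y \sin{\left(3 y \right)}}{9} - \frac{2 y \cos{\left(3 y \right)}}{3} + \frac{2 \sin{\left(3 y \right)}}{9} - \frac{8 \cos{\left(3 y \right)}}{27}.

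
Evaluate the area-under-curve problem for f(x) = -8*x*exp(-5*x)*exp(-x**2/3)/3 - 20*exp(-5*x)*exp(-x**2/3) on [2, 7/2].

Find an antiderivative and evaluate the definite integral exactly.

The substitution u = -x**2/3 - 5*x works: f is exactly (dF/du)*(du/dx) for that inner function.
F(x) = 4*exp(-5*x)*exp(-x**2/3) is an antiderivative of f.
Check: d/dx[4*exp(-5*x)*exp(-x**2/3)] = (-8*x - 60)*exp(-5*x)*exp(-x**2/3)/3, which equals f(x).
F(7/2) = 4*exp(-259/12); F(2) = 4*exp(-34/3).
Integral = F(7/2) - F(2) = -4*exp(-34/3) + 4*exp(-259/12).

Antiderivative: F(x) = 4*exp(-5*x)*exp(-x**2/3); value = -4*exp(-34/3) + 4*exp(-259/12)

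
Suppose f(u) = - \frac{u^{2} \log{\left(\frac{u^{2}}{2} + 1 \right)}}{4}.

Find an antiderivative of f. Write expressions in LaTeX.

An antiderivative is F(u) = - \frac{u^{3} \log{\left(\frac{u^{2}}{2} + 1 \right)}}{12} + \frac{u^{3}}{18} - \frac{u}{3} + \frac{\sqrt{2} \operatorname{atan}{\left(\frac{\sqrt{2} u}{2} \right)}}{3}.

A candidate is checked by its d/du: the result must match f(u).
Check: d/du[- \frac{u^{3} \log{\left(\frac{u^{2}}{2} + 1 \right)}}{12} + \frac{u^{3}}{18} - \frac{u}{3} + \frac{\sqrt{2} \operatorname{atan}{\left(\frac{\sqrt{2} u}{2} \right)}}{3}] = - \frac{u^{2} \log{\left(\frac{u^{2}}{2} + 1 \right)}}{4} = f(u).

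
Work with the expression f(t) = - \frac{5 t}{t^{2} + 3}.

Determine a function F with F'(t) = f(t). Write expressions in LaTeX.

The substitution u = t^{2} + 3 works: f is exactly (dF/du)*(du/dt) for that inner function.
Check: d/dt[- \frac{5 \log{\left(t^{2} + 3 \right)}}{2}] = - \frac{5 t}{t^{2} + 3} = f(t).

An antiderivative is F(t) = - \frac{5 \log{\left(t^{2} + 3 \right)}}{2}.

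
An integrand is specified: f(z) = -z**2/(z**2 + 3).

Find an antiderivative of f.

An antiderivative is F(z) = -z + sqrt(3)*atan(sqrt(3)*z/3).

A first test for any F(z): its z-derivative must equal f(z) identically.
Check: d/dz[-z + sqrt(3)*atan(sqrt(3)*z/3)] = -z**2/(z**2 + 3) = f(z).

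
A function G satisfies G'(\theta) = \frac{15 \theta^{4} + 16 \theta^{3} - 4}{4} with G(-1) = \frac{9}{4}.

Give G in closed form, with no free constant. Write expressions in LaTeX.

A first test for any G(\theta): its \theta-derivative must equal the given G'(\theta).
A general antiderivative is \frac{3 \theta^{5}}{4} + \theta^{4} - \theta + C.
The condition gives C = \frac{9}{4} - (\frac{5}{4}) = 1.
So G(\theta) = \frac{3 \theta^{5} + 4 \theta^{4} - 4 \theta + 4}{4}.
Check: d/d\theta[\frac{3 \theta^{5} + 4 \theta^{4} - 4 \theta + 4}{4}] = \frac{15 \theta^{4}}{4} + 4 \theta^{3} - 1, which equals G'(\theta).

G(\theta) = \frac{3 \theta^{5} + 4 \theta^{4} - 4 \theta + 4}{4}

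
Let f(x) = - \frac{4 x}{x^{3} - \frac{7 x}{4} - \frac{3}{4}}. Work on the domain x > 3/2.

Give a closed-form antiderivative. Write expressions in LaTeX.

The denominator factors as \left(x + 1\right) \left(2 x - 3\right) \left(2 x + 1\right); partial fractions split f into directly integrable pieces: - \frac{4}{2 x + 1} - \frac{12}{5 \left(2 x - 3\right)} + \frac{16}{5 \left(x + 1\right)}.
Check: d/dx[- \frac{6 \log{\left(x - \frac{3}{2} \right)}}{5} - 2 \log{\left(x + \frac{1}{2} \right)} + \frac{16 \log{\left(x + 1 \right)}}{5}] = - \frac{16 x}{4 x^{3} - 7 x - 3}, which equals f(x).

An antiderivative is F(x) = - \frac{6 \log{\left(x - \frac{3}{2} \right)}}{5} - 2 \log{\left(x + \frac{1}{2} \right)} + \frac{16 \log{\left(x + 1 \right)}}{5}.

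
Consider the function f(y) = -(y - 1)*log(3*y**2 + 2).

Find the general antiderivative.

F(y) = -y**2*log(3*y**2 + 2)/2 + y**2/2 + y*log(3*y**2 + 2) - 2*y - log(y**2 + 2/3)/3 + 2*sqrt(6)*atan(sqrt(6)*y/2)/3 + C

Check any antiderivative F(y) by computing F'(y) and comparing it with f(y).
Check: d/dy[-y**2*log(3*y**2 + 2)/2 + y**2/2 + y*log(3*y**2 + 2) - 2*y - log(y**2 + 2/3)/3 + 2*sqrt(6)*atan(sqrt(6)*y/2)/3] = -y*log(3*y**2 + 2) + log(3*y**2 + 2), which equals f(y).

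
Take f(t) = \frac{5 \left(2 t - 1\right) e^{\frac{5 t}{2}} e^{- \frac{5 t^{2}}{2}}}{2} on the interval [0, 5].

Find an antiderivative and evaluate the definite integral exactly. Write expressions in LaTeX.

Antiderivative: F(t) = - e^{\frac{5 t}{2}} e^{- \frac{5 t^{2}}{2}}; value = 1 - e^{-50}

The substitution u = - \frac{5 t^{2}}{2} + \frac{5 t}{2} works: f is exactly (dF/du)*(du/dt) for that inner function.
F(t) = - e^{\frac{5 t}{2}} e^{- \frac{5 t^{2}}{2}} is an antiderivative of f.
Check: d/dt[- e^{\frac{5 t}{2}} e^{- \frac{5 t^{2}}{2}}] = \frac{\left(10 t e^{\frac{5 t}{2}} - 5 e^{\frac{5 t}{2}}\right) e^{- \frac{5 t^{2}}{2}}}{2}, which equals f(t).
F(5) = - \frac{1}{e^{50}}; F(0) = -1.
Integral = F(5) - F(0) = 1 - e^{-50}.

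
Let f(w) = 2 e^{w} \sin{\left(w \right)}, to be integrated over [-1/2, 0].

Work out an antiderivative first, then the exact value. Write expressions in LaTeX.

Check any antiderivative F(w) by computing F'(w) and comparing it with f(w).
F(w) = e^{w} \sin{\left(w \right)} - e^{w} \cos{\left(w \right)} is an antiderivative of f.
Check: d/dw[e^{w} \sin{\left(w \right)} - e^{w} \cos{\left(w \right)}] = 2 e^{w} \sin{\left(w \right)} = f(w).
F(0) = -1; F(-1/2) = - \frac{\cos{\left(\frac{1}{2} \right)}}{e^{\frac{1}{2}}} - \frac{\sin{\left(\frac{1}{2} \right)}}{e^{\frac{1}{2}}}.
Integral = F(0) - F(-1/2) = -1 + \frac{\sin{\left(\frac{1}{2} \right)}}{e^{\frac{1}{2}}} + \frac{\cos{\left(\frac{1}{2} \right)}}{e^{\frac{1}{2}}}.

Antiderivative: F(w) = e^{w} \sin{\left(w \right)} - e^{w} \cos{\left(w \right)}; value = -1 + \frac{\sin{\left(\frac{1}{2} \right)}}{e^{\frac{1}{2}}} + \frac{\cos{\left(\frac{1}{2} \right)}}{e^{\frac{1}{2}}}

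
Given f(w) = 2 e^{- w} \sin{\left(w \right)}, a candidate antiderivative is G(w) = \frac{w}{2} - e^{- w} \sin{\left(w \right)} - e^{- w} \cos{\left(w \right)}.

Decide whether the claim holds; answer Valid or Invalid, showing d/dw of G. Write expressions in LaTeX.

Invalid: d/dw[G] - f = \frac{1}{2}, which is not 0.

d/dw[G] = \frac{\left(e^{w} + 4 \sin{\left(w \right)}\right) e^{- w}}{2}
d/dw[G] - f(w) = \frac{1}{2} != 0.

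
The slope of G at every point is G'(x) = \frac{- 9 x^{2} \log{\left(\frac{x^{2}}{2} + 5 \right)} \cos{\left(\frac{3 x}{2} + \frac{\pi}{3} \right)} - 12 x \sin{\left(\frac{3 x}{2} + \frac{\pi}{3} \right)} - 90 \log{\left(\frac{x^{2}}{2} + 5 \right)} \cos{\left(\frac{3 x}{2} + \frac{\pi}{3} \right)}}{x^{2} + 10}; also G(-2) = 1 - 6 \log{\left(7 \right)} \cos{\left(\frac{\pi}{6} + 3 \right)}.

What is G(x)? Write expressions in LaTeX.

G(x) = - 6 \log{\left(\frac{x^{2}}{2} + 5 \right)} \sin{\left(\frac{3 x}{2} + \frac{\pi}{3} \right)} + 1

G'(x) has the shape u'v + uv' for u = - 6 \log{\left(\frac{x^{2}}{2} + 5 \right)} and v = \sin{\left(\frac{3 x}{2} + \frac{\pi}{3} \right)} — it is the derivative of the product u*v.
A general antiderivative is - 6 \log{\left(\frac{x^{2}}{2} + 5 \right)} \sin{\left(\frac{3 x}{2} + \frac{\pi}{3} \right)} + C.
The condition gives C = 1 - 6 \log{\left(7 \right)} \cos{\left(\frac{\pi}{6} + 3 \right)} - (- 6 \log{\left(7 \right)} \cos{\left(\frac{\pi}{6} + 3 \right)}) = 1.
So G(x) = - 6 \log{\left(\frac{x^{2}}{2} + 5 \right)} \sin{\left(\frac{3 x}{2} + \frac{\pi}{3} \right)} + 1.
Check: d/dx[- 6 \log{\left(\frac{x^{2}}{2} + 5 \right)} \sin{\left(\frac{3 x}{2} + \frac{\pi}{3} \right)} + 1] = \frac{- 9 x^{2} \log{\left(\frac{x^{2}}{2} + 5 \right)} \cos{\left(\frac{3 x}{2} + \frac{\pi}{3} \right)} - 12 x \sin{\left(\frac{3 x}{2} + \frac{\pi}{3} \right)} - 90 \log{\left(\frac{x^{2}}{2} + 5 \right)} \cos{\left(\frac{3 x}{2} + \frac{\pi}{3} \right)}}{x^{2} + 10} = G'(x).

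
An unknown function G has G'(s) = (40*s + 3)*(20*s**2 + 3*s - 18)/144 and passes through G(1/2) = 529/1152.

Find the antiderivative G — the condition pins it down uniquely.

The substitution u = -5*s**2/3 - s/4 + 3/2 works: G'(s) is exactly (dG/du)*(du/ds) for that inner function.
A general antiderivative is (-5*s**2/3 - s/4 + 3/2)**2/2 + C.
The condition gives C = 529/1152 - (529/1152) = 0.
So G(s) = (-20*s**2 - 3*s + 18)**2/288.
Check: d/ds[(-20*s**2 - 3*s + 18)**2/288] = 50*s**3/9 + 5*s**2/4 - 79*s/16 - 3/8, which equals G'(s).

G(s) = (-20*s**2 - 3*s + 18)**2/288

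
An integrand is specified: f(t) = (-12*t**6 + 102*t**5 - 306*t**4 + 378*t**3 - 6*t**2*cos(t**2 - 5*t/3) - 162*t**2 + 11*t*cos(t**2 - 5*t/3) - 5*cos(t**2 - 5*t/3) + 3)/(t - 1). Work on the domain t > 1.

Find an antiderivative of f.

A candidate is checked by its d/dt: the result must match f(t).
Check: d/dt[2*t**3*(3 - t)**3 + 3*log(t - 1) - 3*sin(t**2 - 5*t/3)] = (-12*t**6 + 102*t**5 - 306*t**4 + 378*t**3 - 6*t**2*cos(t**2 - 5*t/3) - 162*t**2 + 11*t*cos(t**2 - 5*t/3) - 5*cos(t**2 - 5*t/3) + 3)/(t - 1) = f(t).

An antiderivative is F(t) = 2*t**3*(3 - t)**3 + 3*log(t - 1) - 3*sin(t**2 - 5*t/3).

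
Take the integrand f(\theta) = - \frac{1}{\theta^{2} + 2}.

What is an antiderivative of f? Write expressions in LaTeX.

For F(\theta) to be correct the identity F'(\theta) - f(\theta) = 0 must hold.
Check: d/d\theta[- \frac{\sqrt{2} \operatorname{atan}{\left(\frac{\sqrt{2} \theta}{2} \right)}}{2}] = - \frac{1}{\theta^{2} + 2} = f(\theta).

An antiderivative is F(\theta) = - \frac{\sqrt{2} \operatorname{atan}{\left(\frac{\sqrt{2} \theta}{2} \right)}}{2}.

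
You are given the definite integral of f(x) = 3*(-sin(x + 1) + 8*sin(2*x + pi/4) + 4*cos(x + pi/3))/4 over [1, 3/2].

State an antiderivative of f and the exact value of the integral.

Any candidate F(x) must reproduce f(x) exactly when differentiated.
F(x) = 3*sin(x + pi/3) + 3*cos(x + 1)/4 - 3*cos(2*x + pi/4) is an antiderivative of f.
Check: d/dx[3*sin(x + pi/3) + 3*cos(x + 1)/4 - 3*cos(2*x + pi/4)] = -3*sin(x + 1)/4 + 6*sin(2*x + pi/4) + 3*cos(x + pi/3), which equals f(x).
F(3/2) = 3*cos(5/2)/4 + 3*sin(pi/3 + 3/2) - 3*cos(pi/4 + 3); F(1) = 3*cos(2)/4 + 3*sin(1 + pi/3) - 3*cos(pi/4 + 2).
Integral = F(3/2) - F(1) = 3*cos(pi/4 + 2) - 3*sin(1 + pi/3) + 3*cos(5/2)/4 - 3*cos(2)/4 + 3*sin(pi/3 + 3/2) - 3*cos(pi/4 + 3).

Antiderivative: F(x) = 3*sin(x + pi/3) + 3*cos(x + 1)/4 - 3*cos(2*x + pi/4); value = 3*cos(pi/4 + 2) - 3*sin(1 + pi/3) + 3*cos(5/2)/4 - 3*cos(2)/4 + 3*sin(pi/3 + 3/2) - 3*cos(pi/4 + 3)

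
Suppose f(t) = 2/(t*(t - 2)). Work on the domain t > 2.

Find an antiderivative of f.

Factor the denominator (t*(t - 2)) and decompose: f = 1/(t - 2) - 1/t; each piece integrates to a log, atan, or power term.
Check: d/dt[-log(t) + log(t - 2)] = 2/(t**2 - 2*t), which equals f(t).

An antiderivative is F(t) = -log(t) + log(t - 2).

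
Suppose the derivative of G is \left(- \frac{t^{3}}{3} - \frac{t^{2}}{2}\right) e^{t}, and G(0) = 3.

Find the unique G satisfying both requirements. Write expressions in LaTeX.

Recognize the product-rule pattern: G'(t) = u'v + uv' with u = - \frac{t^{3}}{3} + \frac{t^{2}}{2} - t + 1, v = e^{t}, so integration by parts undoes it.
A general antiderivative is \frac{\left(- 2 t^{3} + 3 t^{2} - 6 t + 6\right) e^{t}}{6} + C.
The condition gives C = 3 - (1) = 2.
So G(t) = - \frac{t^{3} e^{t}}{3} + \frac{t^{2} e^{t}}{2} - t e^{t} + e^{t} + 2.
Check: d/dt[- \frac{t^{3} e^{t}}{3} + \frac{t^{2} e^{t}}{2} - t e^{t} + e^{t} + 2] = - \frac{t^{3} e^{t}}{3} - \frac{t^{2} e^{t}}{2}, which equals G'(t).

G(t) = - \frac{t^{3} e^{t}}{3} + \frac{t^{2} e^{t}}{2} - t e^{t} + e^{t} + 2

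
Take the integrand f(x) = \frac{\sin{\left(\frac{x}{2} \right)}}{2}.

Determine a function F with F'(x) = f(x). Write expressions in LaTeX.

A candidate is checked by its d/dx: the result must match f(x).
Check: d/dx[- \cos{\left(\frac{x}{2} \right)}] = \frac{\sin{\left(\frac{x}{2} \right)}}{2} = f(x).

An antiderivative is F(x) = - \cos{\left(\frac{x}{2} \right)}.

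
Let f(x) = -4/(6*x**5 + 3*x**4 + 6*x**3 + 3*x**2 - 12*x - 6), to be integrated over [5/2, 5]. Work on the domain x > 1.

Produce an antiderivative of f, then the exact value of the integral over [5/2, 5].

Factor the denominator (3*(x - 1)*(x + 1)*(2*x + 1)*(x**2 + 2)) and decompose: f = -4*(2*x - 1)/(81*(x**2 + 2)) + 64/(81*(2*x + 1)) - 2/(9*(x + 1)) - 2/(27*(x - 1)); each piece integrates to a log, atan, or power term.
F(x) = -2*log(x - 1)/27 + 32*log(x + 1/2)/81 - 2*log(x + 1)/9 - 4*log(x**2 + 2)/81 + 2*sqrt(2)*atan(sqrt(2)*x/2)/81 is an antiderivative of f.
Check: d/dx[-2*log(x - 1)/27 + 32*log(x + 1/2)/81 - 2*log(x + 1)/9 - 4*log(x**2 + 2)/81 + 2*sqrt(2)*atan(sqrt(2)*x/2)/81] = -4/(6*x**5 + 3*x**4 + 6*x**3 + 3*x**2 - 12*x - 6) = f(x).
F(5) = -2*log(6)/9 - 4*log(27)/81 - 2*log(4)/27 + 2*sqrt(2)*atan(5*sqrt(2)/2)/81 + 32*log(11/2)/81; F(5/2) = -2*log(7/2)/9 - 4*log(33/4)/81 - 2*log(3/2)/27 + 2*sqrt(2)*atan(5*sqrt(2)/4)/81 + 32*log(3)/81.
Integral = F(5) - F(5/2) = -32*log(3)/81 - 2*log(6)/9 - 4*log(27)/81 - 2*log(4)/27 - 2*sqrt(2)*atan(5*sqrt(2)/4)/81 + 2*log(3/2)/27 + 2*sqrt(2)*atan(5*sqrt(2)/2)/81 + 4*log(33/4)/81 + 2*log(7/2)/9 + 32*log(11/2)/81.

Antiderivative: F(x) = -2*log(x - 1)/27 + 32*log(x + 1/2)/81 - 2*log(x + 1)/9 - 4*log(x**2 + 2)/81 + 2*sqrt(2)*atan(sqrt(2)*x/2)/81; value = -32*log(3)/81 - 2*log(6)/9 - 4*log(27)/81 - 2*log(4)/27 - 2*sqrt(2)*atan(5*sqrt(2)/4)/81 + 2*log(3/2)/27 + 2*sqrt(2)*atan(5*sqrt(2)/2)/81 + 4*log(33/4)/81 + 2*log(7/2)/9 + 32*log(11/2)/81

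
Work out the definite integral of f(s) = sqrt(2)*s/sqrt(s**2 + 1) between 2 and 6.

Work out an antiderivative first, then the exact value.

f matches the chain-rule pattern g'(h)*h' with inner function h(s) = 2*s**2 + 2; substituting u = h(s) collapses the integral.
F(s) = sqrt(2*s**2 + 2) is an antiderivative of f.
Check: d/ds[sqrt(2*s**2 + 2)] = sqrt(2)*s/sqrt(s**2 + 1) = f(s).
F(6) = sqrt(74); F(2) = sqrt(10).
Integral = F(6) - F(2) = -sqrt(10) + sqrt(74).

Antiderivative: F(s) = sqrt(2*s**2 + 2); value = -sqrt(10) + sqrt(74)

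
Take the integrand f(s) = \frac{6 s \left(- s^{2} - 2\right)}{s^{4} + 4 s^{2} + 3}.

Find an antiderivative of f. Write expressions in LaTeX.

The substitution u = s^{4} + 4 s^{2} + 3 works: f is exactly (dF/du)*(du/ds) for that inner function.
Check: d/ds[- \frac{3 \log{\left(s^{4} + 4 s^{2} + 3 \right)}}{2}] = \frac{- 6 s^{3} - 12 s}{s^{4} + 4 s^{2} + 3}, which equals f(s).

An antiderivative is F(s) = - \frac{3 \log{\left(s^{4} + 4 s^{2} + 3 \right)}}{2}.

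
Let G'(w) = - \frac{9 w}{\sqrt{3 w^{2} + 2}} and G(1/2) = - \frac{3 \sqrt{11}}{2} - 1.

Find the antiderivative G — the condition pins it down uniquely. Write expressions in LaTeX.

The substitution u = 3 w^{2} + 2 works: G'(w) is exactly (dG/du)*(du/dw) for that inner function.
A general antiderivative is - 3 \sqrt{3 w^{2} + 2} + C.
The condition gives C = - \frac{3 \sqrt{11}}{2} - 1 - (- \frac{3 \sqrt{11}}{2}) = -1.
So G(w) = - 3 \sqrt{3 w^{2} + 2} - 1.
Check: d/dw[- 3 \sqrt{3 w^{2} + 2} - 1] = - \frac{9 w}{\sqrt{3 w^{2} + 2}} = G'(w).

G(w) = - 3 \sqrt{3 w^{2} + 2} - 1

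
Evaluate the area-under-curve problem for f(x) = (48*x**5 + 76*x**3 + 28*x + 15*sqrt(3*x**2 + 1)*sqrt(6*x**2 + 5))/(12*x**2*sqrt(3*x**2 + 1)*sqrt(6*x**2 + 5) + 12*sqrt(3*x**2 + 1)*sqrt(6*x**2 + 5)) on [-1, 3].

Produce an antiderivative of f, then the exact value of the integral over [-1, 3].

Recover f(x) by differentiating a candidate F(x); any mismatch rules it out.
F(x) = sqrt(x**2 + 1/3)*sqrt(2*x**2 + 5/3)/3 + 5*atan(x)/4 is an antiderivative of f.
Check: d/dx[sqrt(x**2 + 1/3)*sqrt(2*x**2 + 5/3)/3 + 5*atan(x)/4] = (48*x**5 + 76*x**3 + 28*x + 15*sqrt(3*x**2 + 1)*sqrt(6*x**2 + 5))/(12*x**2*sqrt(3*x**2 + 1)*sqrt(6*x**2 + 5) + 12*sqrt(3*x**2 + 1)*sqrt(6*x**2 + 5)) = f(x).
F(3) = 5*atan(3)/4 + 2*sqrt(413)/9; F(-1) = -5*pi/16 + 2*sqrt(11)/9.
Integral = F(3) - F(-1) = -2*sqrt(11)/9 + 5*pi/16 + 5*atan(3)/4 + 2*sqrt(413)/9.

Antiderivative: F(x) = sqrt(x**2 + 1/3)*sqrt(2*x**2 + 5/3)/3 + 5*atan(x)/4; value = -2*sqrt(11)/9 + 5*pi/16 + 5*atan(3)/4 + 2*sqrt(413)/9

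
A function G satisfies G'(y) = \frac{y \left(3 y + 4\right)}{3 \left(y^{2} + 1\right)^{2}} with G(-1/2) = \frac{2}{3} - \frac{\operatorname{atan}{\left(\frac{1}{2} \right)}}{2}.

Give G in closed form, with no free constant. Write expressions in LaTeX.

Check a candidate G(y) by differentiating: d/dy[G] must match the given G'(y).
A general antiderivative is \frac{- 3 y - 4}{6 y^{2} + 6} + \frac{\operatorname{atan}{\left(y \right)}}{2} + C.
The condition gives C = \frac{2}{3} - \frac{\operatorname{atan}{\left(\frac{1}{2} \right)}}{2} - (- \frac{1}{3} - \frac{\operatorname{atan}{\left(\frac{1}{2} \right)}}{2}) = 1.
So G(y) = \frac{3 y^{2} \operatorname{atan}{\left(y \right)} + 6 y^{2} - 3 y + 3 \operatorname{atan}{\left(y \right)} + 2}{6 y^{2} + 6}.
Check: d/dy[\frac{3 y^{2} \operatorname{atan}{\left(y \right)} + 6 y^{2} - 3 y + 3 \operatorname{atan}{\left(y \right)} + 2}{6 y^{2} + 6}] = \frac{3 y^{2} + 4 y}{3 y^{4} + 6 y^{2} + 3}, which equals G'(y).

G(y) = \frac{3 y^{2} \operatorname{atan}{\left(y \right)} + 6 y^{2} - 3 y + 3 \operatorname{atan}{\left(y \right)} + 2}{6 y^{2} + 6}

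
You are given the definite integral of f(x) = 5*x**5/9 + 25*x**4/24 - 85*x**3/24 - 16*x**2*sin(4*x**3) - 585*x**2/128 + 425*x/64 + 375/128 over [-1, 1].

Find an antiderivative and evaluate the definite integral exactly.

The integrand splits into summands that can be handled one at a time.
F(x) = 5*x**6/54 + 5*x**5/24 - 85*x**4/96 - 195*x**3/128 + 425*x**2/128 + 375*x/128 + 4*cos(4*x**3)/3 is an antiderivative of f.
Check: d/dx[5*x**6/54 + 5*x**5/24 - 85*x**4/96 - 195*x**3/128 + 425*x**2/128 + 375*x/128 + 4*cos(4*x**3)/3] = 5*x**5/9 + 25*x**4/24 - 85*x**3/24 - 16*x**2*sin(4*x**3) - 585*x**2/128 + 425*x/64 + 375/128 = f(x).
F(1) = 4*cos(4)/3 + 14315/3456; F(-1) = 4*cos(4)/3 + 3155/3456.
Integral = F(1) - F(-1) = 155/48.

Antiderivative: F(x) = 5*x**6/54 + 5*x**5/24 - 85*x**4/96 - 195*x**3/128 + 425*x**2/128 + 375*x/128 + 4*cos(4*x**3)/3; value = 155/48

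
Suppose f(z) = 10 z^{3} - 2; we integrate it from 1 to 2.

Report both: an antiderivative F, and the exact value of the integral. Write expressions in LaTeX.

Antiderivative: F(z) = \frac{z \left(5 z^{3} - 4\right)}{2}; value = \frac{71}{2}

For F(z) to be correct the identity F'(z) - f(z) = 0 must hold.
F(z) = \frac{z \left(5 z^{3} - 4\right)}{2} is an antiderivative of f.
Check: d/dz[\frac{z \left(5 z^{3} - 4\right)}{2}] = 10 z^{3} - 2 = f(z).
F(2) = 36; F(1) = \frac{1}{2}.
Integral = F(2) - F(1) = \frac{71}{2}.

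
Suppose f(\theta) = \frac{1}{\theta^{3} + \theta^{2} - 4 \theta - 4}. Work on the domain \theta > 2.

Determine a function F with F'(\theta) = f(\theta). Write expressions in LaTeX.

The denominator factors as \left(\theta - 2\right) \left(\theta + 1\right) \left(\theta + 2\right); partial fractions split f into directly integrable pieces: \frac{1}{4 \left(\theta + 2\right)} - \frac{1}{3 \left(\theta + 1\right)} + \frac{1}{12 \left(\theta - 2\right)}.
Check: d/d\theta[\frac{\log{\left(\theta - 2 \right)} - 4 \log{\left(\theta + 1 \right)} + 3 \log{\left(\theta + 2 \right)}}{12}] = \frac{1}{\theta^{3} + \theta^{2} - 4 \theta - 4} = f(\theta).

An antiderivative is F(\theta) = \frac{\log{\left(\theta - 2 \right)} - 4 \log{\left(\theta + 1 \right)} + 3 \log{\left(\theta + 2 \right)}}{12}.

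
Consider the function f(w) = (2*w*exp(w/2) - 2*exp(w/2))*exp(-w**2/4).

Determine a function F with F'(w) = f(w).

f matches the chain-rule pattern g'(h)*h' with inner function h(w) = -w**2/4 + w/2; substituting u = h(w) collapses the integral.
Check: d/dw[-4*exp(-w**2/4 + w/2)] = 2*w*exp(w/2)*exp(-w**2/4) - 2*exp(w/2)*exp(-w**2/4), which equals f(w).

An antiderivative is F(w) = -4*exp(-w**2/4 + w/2).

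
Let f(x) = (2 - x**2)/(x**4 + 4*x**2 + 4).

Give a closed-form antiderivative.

Recognize the product-rule pattern: f = u'v + uv' with u = x, v = 1/(x**2 + 2), so integration by parts undoes it.
Check: d/dx[x/(x**2 + 2)] = (2 - x**2)/(x**4 + 4*x**2 + 4) = f(x).

An antiderivative is F(x) = x/(x**2 + 2).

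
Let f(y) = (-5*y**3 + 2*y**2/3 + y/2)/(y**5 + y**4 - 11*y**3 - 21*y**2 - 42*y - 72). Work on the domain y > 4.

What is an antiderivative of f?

The denominator factors as 6*(y - 4)*(y + 2)*(y + 3)*(y**2 + 3); partial fractions split f into directly integrable pieces: -(905*y + 1473)/(3192*(y**2 + 3)) + 93/(56*(y + 3)) - 125/(126*(y + 2)) - 461/(1197*(y - 4)).
Check: d/dy[-(7376*log(y - 4) + 19000*log(y + 2) - 31806*log(y + 3) + 2715*log(y**2 + 3) + 2946*sqrt(3)*atan(sqrt(3)*y/3))/19152] = (-30*y**3 + 4*y**2 + 3*y)/(6*y**5 + 6*y**4 - 66*y**3 - 126*y**2 - 252*y - 432), which equals f(y).

An antiderivative is F(y) = -(7376*log(y - 4) + 19000*log(y + 2) - 31806*log(y + 3) + 2715*log(y**2 + 3) + 2946*sqrt(3)*atan(sqrt(3)*y/3))/19152.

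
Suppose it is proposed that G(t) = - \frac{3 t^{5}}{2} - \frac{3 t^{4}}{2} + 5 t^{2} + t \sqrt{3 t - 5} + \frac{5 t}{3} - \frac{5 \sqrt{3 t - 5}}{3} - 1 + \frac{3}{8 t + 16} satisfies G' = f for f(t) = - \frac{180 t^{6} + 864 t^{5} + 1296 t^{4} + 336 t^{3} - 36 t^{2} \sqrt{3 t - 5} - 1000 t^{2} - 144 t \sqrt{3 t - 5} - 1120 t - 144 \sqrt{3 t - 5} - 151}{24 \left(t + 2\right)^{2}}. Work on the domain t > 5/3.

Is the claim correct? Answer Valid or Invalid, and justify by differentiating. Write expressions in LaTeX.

Valid - differentiating G returns exactly f.

d/dt[G] = \frac{- 180 t^{6} \sqrt{3 t - 5} - 864 t^{5} \sqrt{3 t - 5} - 1296 t^{4} \sqrt{3 t - 5} - 336 t^{3} \sqrt{3 t - 5} + 108 t^{3} + 1000 t^{2} \sqrt{3 t - 5} + 252 t^{2} + 1120 t \sqrt{3 t - 5} - 288 t + 151 \sqrt{3 t - 5} - 720}{24 t^{2} \sqrt{3 t - 5} + 96 t \sqrt{3 t - 5} + 96 \sqrt{3 t - 5}}
This equals f(t) exactly, so the claim holds.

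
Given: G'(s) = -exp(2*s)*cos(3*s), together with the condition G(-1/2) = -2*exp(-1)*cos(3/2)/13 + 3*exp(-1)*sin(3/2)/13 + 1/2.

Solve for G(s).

G(s) = -(6*exp(2*s)*sin(3*s) + 4*exp(2*s)*cos(3*s) - 13)/26

For G(s) to be correct, d/ds[G] must agree with the stated G'(s) identically.
A general antiderivative is -3*exp(2*s)*sin(3*s)/13 - 2*exp(2*s)*cos(3*s)/13 + C.
The condition gives C = -2*exp(-1)*cos(3/2)/13 + 3*exp(-1)*sin(3/2)/13 + 1/2 - (-2*exp(-1)*cos(3/2)/13 + 3*exp(-1)*sin(3/2)/13) = 1/2.
So G(s) = -(6*exp(2*s)*sin(3*s) + 4*exp(2*s)*cos(3*s) - 13)/26.
Check: d/ds[-(6*exp(2*s)*sin(3*s) + 4*exp(2*s)*cos(3*s) - 13)/26] = -exp(2*s)*cos(3*s) = G'(s).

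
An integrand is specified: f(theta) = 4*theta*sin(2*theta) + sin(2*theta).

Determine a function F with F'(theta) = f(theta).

Integrate term by term and add the pieces.
Check: d/dtheta[-(4*theta*cos(2*theta) - 2*sin(2*theta) + cos(2*theta))/2] = 4*theta*sin(2*theta) + sin(2*theta) = f(theta).

An antiderivative is F(theta) = -(4*theta*cos(2*theta) - 2*sin(2*theta) + cos(2*theta))/2.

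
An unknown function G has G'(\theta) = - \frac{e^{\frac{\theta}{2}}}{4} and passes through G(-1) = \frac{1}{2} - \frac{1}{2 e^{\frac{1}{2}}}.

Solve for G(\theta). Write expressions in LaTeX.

For G(\theta) to be correct, d/d\theta[G] must agree with the stated G'(\theta) identically.
A general antiderivative is - \frac{e^{\frac{\theta}{2}}}{2} + C.
The condition gives C = \frac{1}{2} - \frac{1}{2 e^{\frac{1}{2}}} - (- \frac{1}{2 e^{\frac{1}{2}}}) = \frac{1}{2}.
So G(\theta) = \frac{1}{2} - \frac{e^{\frac{\theta}{2}}}{2}.
Check: d/d\theta[\frac{1}{2} - \frac{e^{\frac{\theta}{2}}}{2}] = - \frac{e^{\frac{\theta}{2}}}{4} = G'(\theta).

G(\theta) = \frac{1}{2} - \frac{e^{\frac{\theta}{2}}}{2}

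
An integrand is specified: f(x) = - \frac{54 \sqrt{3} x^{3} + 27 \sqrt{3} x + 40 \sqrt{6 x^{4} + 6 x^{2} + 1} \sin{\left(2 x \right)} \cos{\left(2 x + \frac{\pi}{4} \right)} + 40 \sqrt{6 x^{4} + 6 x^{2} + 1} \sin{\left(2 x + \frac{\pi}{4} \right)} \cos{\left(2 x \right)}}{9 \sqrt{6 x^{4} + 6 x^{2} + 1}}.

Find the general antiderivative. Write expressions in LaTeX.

F(x) = - \frac{9 \sqrt{3} \sqrt{6 x^{4} + 6 x^{2} + 1} + 40 \sin{\left(2 x \right)} \sin{\left(2 x + \frac{\pi}{4} \right)}}{18} + C

Check any antiderivative F(x) by computing F'(x) and comparing it with f(x).
Check: d/dx[- \frac{9 \sqrt{3} \sqrt{6 x^{4} + 6 x^{2} + 1} + 40 \sin{\left(2 x \right)} \sin{\left(2 x + \frac{\pi}{4} \right)}}{18}] = \frac{- 54 \sqrt{3} x^{3} - 27 \sqrt{3} x - 40 \sqrt{6 x^{4} + 6 x^{2} + 1} \sin{\left(2 x \right)} \cos{\left(2 x + \frac{\pi}{4} \right)} - 40 \sqrt{6 x^{4} + 6 x^{2} + 1} \sin{\left(2 x + \frac{\pi}{4} \right)} \cos{\left(2 x \right)}}{9 \sqrt{6 x^{4} + 6 x^{2} + 1}}, which equals f(x).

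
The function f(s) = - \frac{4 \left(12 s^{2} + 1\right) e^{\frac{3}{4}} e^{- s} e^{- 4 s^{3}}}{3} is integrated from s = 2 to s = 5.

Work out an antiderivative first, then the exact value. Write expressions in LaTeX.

The substitution u = - 4 s^{3} - s + \frac{3}{4} works: f is exactly (dF/du)*(du/ds) for that inner function.
F(s) = \frac{4 e^{\frac{3}{4}} e^{- s} e^{- 4 s^{3}}}{3} is an antiderivative of f.
Check: d/ds[\frac{4 e^{\frac{3}{4}} e^{- s} e^{- 4 s^{3}}}{3}] = \frac{\left(- 48 s^{2} e^{\frac{3}{4}} - 4 e^{\frac{3}{4}}\right) e^{- s} e^{- 4 s^{3}}}{3}, which equals f(s).
F(5) = \frac{4}{3 e^{\frac{2017}{4}}}; F(2) = \frac{4}{3 e^{\frac{133}{4}}}.
Integral = F(5) - F(2) = - \frac{4}{3 e^{\frac{133}{4}}} + \frac{4}{3 e^{\frac{2017}{4}}}.

Antiderivative: F(s) = \frac{4 e^{\frac{3}{4}} e^{- s} e^{- 4 s^{3}}}{3}; value = - \frac{4}{3 e^{\frac{133}{4}}} + \frac{4}{3 e^{\frac{2017}{4}}}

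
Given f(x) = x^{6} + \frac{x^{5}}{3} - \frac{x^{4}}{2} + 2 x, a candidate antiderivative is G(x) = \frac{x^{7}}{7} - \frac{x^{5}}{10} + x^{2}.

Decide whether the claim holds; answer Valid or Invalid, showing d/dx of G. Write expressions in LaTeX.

Invalid: d/dx[G] - f = - \frac{x^{5}}{3}, which is not 0.

d/dx[G] = x^{6} - \frac{x^{4}}{2} + 2 x
d/dx[G] - f(x) = - \frac{x^{5}}{3} != 0.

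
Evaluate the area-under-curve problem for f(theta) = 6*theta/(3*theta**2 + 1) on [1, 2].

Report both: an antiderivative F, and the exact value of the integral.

Antiderivative: F(theta) = log(theta**2 + 1/3); value = -log(4/3) + log(13/3)

f matches the chain-rule pattern g'(h)*h' with inner function h(theta) = theta**2 + 1/3; substituting u = h(theta) collapses the integral.
F(theta) = log(theta**2 + 1/3) is an antiderivative of f.
Check: d/dtheta[log(theta**2 + 1/3)] = 6*theta/(3*theta**2 + 1) = f(theta).
F(2) = log(13/3); F(1) = log(4/3).
Integral = F(2) - F(1) = -log(4/3) + log(13/3).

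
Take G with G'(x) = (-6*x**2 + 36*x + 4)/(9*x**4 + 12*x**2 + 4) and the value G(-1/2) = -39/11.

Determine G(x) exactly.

G(x) = x/(3*x**2/2 + 1) - 1 - 1/(x**2/2 + 1/3)

G'(x) has the shape u'v + uv' for u = 1/(x**2/2 + 1/3) and v = x/3 - 1 — it is the derivative of the product u*v.
A general antiderivative is (x/3 - 1)/(x**2/2 + 1/3) + C.
The condition gives C = -39/11 - (-28/11) = -1.
So G(x) = x/(3*x**2/2 + 1) - 1 - 1/(x**2/2 + 1/3).
Check: d/dx[x/(3*x**2/2 + 1) - 1 - 1/(x**2/2 + 1/3)] = (-6*x**2 + 36*x + 4)/(9*x**4 + 12*x**2 + 4) = G'(x).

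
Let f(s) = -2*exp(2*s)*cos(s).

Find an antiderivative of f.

Whatever form F(s) takes, F'(s) = f(s) is non-negotiable.
Check: d/ds[-2*exp(2*s)*sin(s)/5 - 4*exp(2*s)*cos(s)/5] = -2*exp(2*s)*cos(s) = f(s).

An antiderivative is F(s) = -2*exp(2*s)*sin(s)/5 - 4*exp(2*s)*cos(s)/5.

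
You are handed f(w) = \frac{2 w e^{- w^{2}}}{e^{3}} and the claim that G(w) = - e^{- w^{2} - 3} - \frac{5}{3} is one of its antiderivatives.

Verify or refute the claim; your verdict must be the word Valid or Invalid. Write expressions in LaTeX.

Valid. The derivative of G reproduces f.

d/dw[G] = \frac{2 w e^{- w^{2}}}{e^{3}}
This equals f(w) exactly, so the claim holds.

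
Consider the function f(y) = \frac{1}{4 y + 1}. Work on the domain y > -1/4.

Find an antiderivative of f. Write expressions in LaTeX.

An antiderivative is F(y) = \frac{\log{\left(2 y + \frac{1}{2} \right)}}{4}.

A first test for any F(y): its y-derivative must equal f(y) identically.
Check: d/dy[\frac{\log{\left(2 y + \frac{1}{2} \right)}}{4}] = \frac{1}{4 y + 1} = f(y).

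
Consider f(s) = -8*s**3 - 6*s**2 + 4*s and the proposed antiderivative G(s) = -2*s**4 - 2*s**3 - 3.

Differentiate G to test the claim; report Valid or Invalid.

Invalid: d/ds[G] - f = -4*s, which is not 0.

d/ds[G] = -8*s**3 - 6*s**2
d/ds[G] - f(s) = -4*s != 0.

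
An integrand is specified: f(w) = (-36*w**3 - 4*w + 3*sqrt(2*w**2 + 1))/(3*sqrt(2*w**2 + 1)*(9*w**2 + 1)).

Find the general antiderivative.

F(w) = -2*sqrt(2*w**2 + 1)/3 + atan(3*w)/3 + C

Since d/dw undoes antidifferentiation here, F'(w) = f(w) is required of F(w).
Check: d/dw[-2*sqrt(2*w**2 + 1)/3 + atan(3*w)/3] = (-36*w**3 - 4*w + 3*sqrt(2*w**2 + 1))/(27*w**2*sqrt(2*w**2 + 1) + 3*sqrt(2*w**2 + 1)), which equals f(w).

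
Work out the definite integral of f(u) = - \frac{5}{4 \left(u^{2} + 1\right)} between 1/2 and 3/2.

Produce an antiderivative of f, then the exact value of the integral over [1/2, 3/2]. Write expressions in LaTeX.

A candidate is checked by its d/du: the result must match f(u).
F(u) = - \frac{5 \operatorname{atan}{\left(u \right)}}{4} is an antiderivative of f.
Check: d/du[- \frac{5 \operatorname{atan}{\left(u \right)}}{4}] = - \frac{5}{4 u^{2} + 4}, which equals f(u).
F(3/2) = - \frac{5 \operatorname{atan}{\left(\frac{3}{2} \right)}}{4}; F(1/2) = - \frac{5 \operatorname{atan}{\left(\frac{1}{2} \right)}}{4}.
Integral = F(3/2) - F(1/2) = - \frac{5 \operatorname{atan}{\left(\frac{3}{2} \right)}}{4} + \frac{5 \operatorname{atan}{\left(\frac{1}{2} \right)}}{4}.

Antiderivative: F(u) = - \frac{5 \operatorname{atan}{\left(u \right)}}{4}; value = - \frac{5 \operatorname{atan}{\left(\frac{3}{2} \right)}}{4} + \frac{5 \operatorname{atan}{\left(\frac{1}{2} \right)}}{4}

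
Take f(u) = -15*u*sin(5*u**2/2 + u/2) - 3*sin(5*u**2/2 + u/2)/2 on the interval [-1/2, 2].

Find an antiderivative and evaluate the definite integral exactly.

Antiderivative: F(u) = 3*cos(5*u**2/2 + u/2); value = -3*cos(3/8) + 3*cos(11)

The substitution w = 5*u**2/2 + u/2 works: f is exactly (dF/dw)*(dw/du) for that inner function.
F(u) = 3*cos(5*u**2/2 + u/2) is an antiderivative of f.
Check: d/du[3*cos(5*u**2/2 + u/2)] = -15*u*sin(5*u**2/2 + u/2) - 3*sin(5*u**2/2 + u/2)/2 = f(u).
F(2) = 3*cos(11); F(-1/2) = 3*cos(3/8).
Integral = F(2) - F(-1/2) = -3*cos(3/8) + 3*cos(11).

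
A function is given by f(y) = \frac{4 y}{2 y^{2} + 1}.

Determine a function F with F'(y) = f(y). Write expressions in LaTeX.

An antiderivative is F(y) = \log{\left(4 y^{2} + 2 \right)}.

f matches the chain-rule pattern g'(h)*h' with inner function h(y) = 4 y^{2} + 2; substituting u = h(y) collapses the integral.
Check: d/dy[\log{\left(4 y^{2} + 2 \right)}] = \frac{4 y}{2 y^{2} + 1} = f(y).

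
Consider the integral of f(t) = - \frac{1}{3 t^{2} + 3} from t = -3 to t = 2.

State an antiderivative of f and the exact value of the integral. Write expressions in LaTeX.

A first test for any F(t): its t-derivative must equal f(t) identically.
F(t) = - \frac{\operatorname{atan}{\left(t \right)}}{3} is an antiderivative of f.
Check: d/dt[- \frac{\operatorname{atan}{\left(t \right)}}{3}] = - \frac{1}{3 t^{2} + 3} = f(t).
F(2) = - \frac{\operatorname{atan}{\left(2 \right)}}{3}; F(-3) = \frac{\operatorname{atan}{\left(3 \right)}}{3}.
Integral = F(2) - F(-3) = - \frac{\operatorname{atan}{\left(3 \right)}}{3} - \frac{\operatorname{atan}{\left(2 \right)}}{3}.

Antiderivative: F(t) = - \frac{\operatorname{atan}{\left(t \right)}}{3}; value = - \frac{\operatorname{atan}{\left(3 \right)}}{3} - \frac{\operatorname{atan}{\left(2 \right)}}{3}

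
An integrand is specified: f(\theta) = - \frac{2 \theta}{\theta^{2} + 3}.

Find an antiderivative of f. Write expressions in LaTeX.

The substitution u = \frac{\theta^{2}}{2} + \frac{3}{2} works: f is exactly (dF/du)*(du/d\theta) for that inner function.
Check: d/d\theta[- \log{\left(\frac{\theta^{2}}{2} + \frac{3}{2} \right)}] = - \frac{2 \theta}{\theta^{2} + 3} = f(\theta).

An antiderivative is F(\theta) = - \log{\left(\frac{\theta^{2}}{2} + \frac{3}{2} \right)}.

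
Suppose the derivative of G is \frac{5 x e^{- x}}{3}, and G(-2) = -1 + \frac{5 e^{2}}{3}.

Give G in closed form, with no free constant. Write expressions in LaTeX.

G'(x) has the shape u'v + uv' for u = - \frac{5 x}{3} - \frac{5}{3} and v = e^{- x} — it is the derivative of the product u*v.
A general antiderivative is \frac{\left(- 5 x - 5\right) e^{- x}}{3} + C.
The condition gives C = -1 + \frac{5 e^{2}}{3} - (\frac{5 e^{2}}{3}) = -1.
So G(x) = \frac{\left(- 5 x - 5\right) e^{- x}}{3} - 1.
Check: d/dx[\frac{\left(- 5 x - 5\right) e^{- x}}{3} - 1] = \frac{5 x e^{- x}}{3} = G'(x).

G(x) = \frac{\left(- 5 x - 5\right) e^{- x}}{3} - 1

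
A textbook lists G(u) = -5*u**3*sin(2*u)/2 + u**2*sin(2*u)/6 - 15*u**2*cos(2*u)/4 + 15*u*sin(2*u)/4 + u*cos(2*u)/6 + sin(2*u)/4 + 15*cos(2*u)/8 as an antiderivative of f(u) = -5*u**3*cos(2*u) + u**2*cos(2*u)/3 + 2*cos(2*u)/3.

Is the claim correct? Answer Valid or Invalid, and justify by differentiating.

Valid - differentiating G returns exactly f.

d/du[G] = -5*u**3*cos(2*u) + u**2*cos(2*u)/3 + 2*cos(2*u)/3
This equals f(u) exactly, so the claim holds.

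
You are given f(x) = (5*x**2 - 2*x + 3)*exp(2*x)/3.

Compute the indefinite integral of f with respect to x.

F(x) = (10*x**2 - 14*x + 13)*exp(2*x)/12 + C

Recognize the product-rule pattern: f = u'v + uv' with u = 5*x**2/6 - 7*x/6 + 13/12, v = exp(2*x), so integration by parts undoes it.
Check: d/dx[(10*x**2 - 14*x + 13)*exp(2*x)/12] = 5*x**2*exp(2*x)/3 - 2*x*exp(2*x)/3 + exp(2*x), which equals f(x).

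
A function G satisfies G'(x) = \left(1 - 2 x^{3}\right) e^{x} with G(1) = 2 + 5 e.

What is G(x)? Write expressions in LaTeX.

G(x) = \left(- 2 x^{3} + 6 x^{2} - 12 x + 13\right) e^{x} + 2

Recognize the product-rule pattern: G'(x) = u'v + uv' with u = - 2 x^{3} + 6 x^{2} - 12 x + 13, v = e^{x}, so integration by parts undoes it.
A general antiderivative is \left(- 2 x^{3} + 6 x^{2} - 12 x + 13\right) e^{x} + C.
The condition gives C = 2 + 5 e - (5 e) = 2.
So G(x) = \left(- 2 x^{3} + 6 x^{2} - 12 x + 13\right) e^{x} + 2.
Check: d/dx[\left(- 2 x^{3} + 6 x^{2} - 12 x + 13\right) e^{x} + 2] = - 2 x^{3} e^{x} + e^{x}, which equals G'(x).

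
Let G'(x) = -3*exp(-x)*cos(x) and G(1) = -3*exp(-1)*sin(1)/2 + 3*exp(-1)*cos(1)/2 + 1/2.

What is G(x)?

The proposed G(x) is checked by its d/dx: the result must match the given G'(x).
A general antiderivative is -3*exp(-x)*sin(x)/2 + 3*exp(-x)*cos(x)/2 + C.
The condition gives C = -3*exp(-1)*sin(1)/2 + 3*exp(-1)*cos(1)/2 + 1/2 - (-3*exp(-1)*sin(1)/2 + 3*exp(-1)*cos(1)/2) = 1/2.
So G(x) = (exp(x) - 3*sin(x) + 3*cos(x))*exp(-x)/2.
Check: d/dx[(exp(x) - 3*sin(x) + 3*cos(x))*exp(-x)/2] = -3*exp(-x)*cos(x) = G'(x).

G(x) = (exp(x) - 3*sin(x) + 3*cos(x))*exp(-x)/2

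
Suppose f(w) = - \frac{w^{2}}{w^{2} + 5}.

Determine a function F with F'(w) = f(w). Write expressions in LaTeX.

An antiderivative is F(w) = - w + \sqrt{5} \operatorname{atan}{\left(\frac{\sqrt{5} w}{5} \right)}.

Whatever form F(w) takes, F'(w) = f(w) is non-negotiable.
Check: d/dw[- w + \sqrt{5} \operatorname{atan}{\left(\frac{\sqrt{5} w}{5} \right)}] = - \frac{w^{2}}{w^{2} + 5} = f(w).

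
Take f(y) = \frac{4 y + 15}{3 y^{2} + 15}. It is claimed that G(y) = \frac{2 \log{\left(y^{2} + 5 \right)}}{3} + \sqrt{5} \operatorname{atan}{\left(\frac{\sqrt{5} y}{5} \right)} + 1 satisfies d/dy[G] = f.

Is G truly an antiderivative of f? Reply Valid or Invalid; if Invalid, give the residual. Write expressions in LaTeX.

d/dy[G] = \frac{4 y + 15}{3 y^{2} + 15}
This equals f(y) exactly, so the claim holds.

Valid. The derivative of G reproduces f.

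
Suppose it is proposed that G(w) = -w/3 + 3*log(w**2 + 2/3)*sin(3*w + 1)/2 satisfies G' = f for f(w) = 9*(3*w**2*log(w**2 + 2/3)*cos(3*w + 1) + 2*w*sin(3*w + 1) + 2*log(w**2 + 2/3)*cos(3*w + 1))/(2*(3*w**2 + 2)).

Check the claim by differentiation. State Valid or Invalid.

d/dw[G] = (81*w**2*log(w**2 + 2/3)*cos(3*w + 1) - 6*w**2 + 54*w*sin(3*w + 1) + 54*log(w**2 + 2/3)*cos(3*w + 1) - 4)/(18*w**2 + 12)
d/dw[G] - f(w) = -1/3 != 0.

Invalid: d/dw[G] - f = -1/3, which is not 0.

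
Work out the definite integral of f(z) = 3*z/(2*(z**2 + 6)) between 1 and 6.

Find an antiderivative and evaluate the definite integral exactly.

Antiderivative: F(z) = 3*log(z**2 + 6)/4; value = -3*log(7)/4 + 3*log(42)/4

f matches the chain-rule pattern g'(h)*h' with inner function h(z) = z**2 + 6; substituting u = h(z) collapses the integral.
F(z) = 3*log(z**2 + 6)/4 is an antiderivative of f.
Check: d/dz[3*log(z**2 + 6)/4] = 3*z/(2*z**2 + 12), which equals f(z).
F(6) = 3*log(42)/4; F(1) = 3*log(7)/4.
Integral = F(6) - F(1) = -3*log(7)/4 + 3*log(42)/4.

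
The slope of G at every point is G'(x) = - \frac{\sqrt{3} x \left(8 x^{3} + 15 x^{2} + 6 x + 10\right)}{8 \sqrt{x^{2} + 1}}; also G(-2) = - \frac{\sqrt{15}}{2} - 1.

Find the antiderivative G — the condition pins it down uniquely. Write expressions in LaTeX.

G'(x) has the shape u'v + uv' for u = \frac{\sqrt{3 x^{2} + 3}}{2} and v = - \frac{x^{3}}{2} - \frac{5 x^{2}}{4} — it is the derivative of the product u*v.
A general antiderivative is \frac{\sqrt{3 x^{2} + 3} \left(- \frac{x^{3}}{2} - \frac{5 x^{2}}{4}\right)}{2} + C.
The condition gives C = - \frac{\sqrt{15}}{2} - 1 - (- \frac{\sqrt{15}}{2}) = -1.
So G(x) = \frac{\sqrt{3} x^{2} \left(- 2 x - 5\right) \sqrt{x^{2} + 1} - 8}{8}.
Check: d/dx[\frac{\sqrt{3} x^{2} \left(- 2 x - 5\right) \sqrt{x^{2} + 1} - 8}{8}] = \frac{- 8 \sqrt{3} x^{4} - 15 \sqrt{3} x^{3} - 6 \sqrt{3} x^{2} - 10 \sqrt{3} x}{8 \sqrt{x^{2} + 1}}, which equals G'(x).

G(x) = \frac{\sqrt{3} x^{2} \left(- 2 x - 5\right) \sqrt{x^{2} + 1} - 8}{8}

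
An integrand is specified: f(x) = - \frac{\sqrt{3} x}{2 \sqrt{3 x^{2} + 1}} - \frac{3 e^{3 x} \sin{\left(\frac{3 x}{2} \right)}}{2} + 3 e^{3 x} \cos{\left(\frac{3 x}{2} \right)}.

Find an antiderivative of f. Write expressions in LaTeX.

Integrate term by term and add the pieces.
Check: d/dx[\frac{- \sqrt{3} \sqrt{3 x^{2} + 1} + 6 e^{3 x} \cos{\left(\frac{3 x}{2} \right)}}{6}] = \frac{- \sqrt{3} x - 3 \sqrt{3 x^{2} + 1} e^{3 x} \sin{\left(\frac{3 x}{2} \right)} + 6 \sqrt{3 x^{2} + 1} e^{3 x} \cos{\left(\frac{3 x}{2} \right)}}{2 \sqrt{3 x^{2} + 1}}, which equals f(x).

An antiderivative is F(x) = \frac{- \sqrt{3} \sqrt{3 x^{2} + 1} + 6 e^{3 x} \cos{\left(\frac{3 x}{2} \right)}}{6}.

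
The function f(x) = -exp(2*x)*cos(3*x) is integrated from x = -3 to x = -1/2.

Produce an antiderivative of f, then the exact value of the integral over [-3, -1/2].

Antiderivative: F(x) = (-3*sin(3*x) - 2*cos(3*x))*exp(2*x)/13; value = -2*exp(-1)*cos(3/2)/13 + 2*exp(-6)*cos(9)/13 - 3*exp(-6)*sin(9)/13 + 3*exp(-1)*sin(3/2)/13

An antiderivative F(x) passes only if d/dx[F] lands on f(x) exactly.
F(x) = (-3*sin(3*x) - 2*cos(3*x))*exp(2*x)/13 is an antiderivative of f.
Check: d/dx[(-3*sin(3*x) - 2*cos(3*x))*exp(2*x)/13] = -exp(2*x)*cos(3*x) = f(x).
F(-1/2) = -2*exp(-1)*cos(3/2)/13 + 3*exp(-1)*sin(3/2)/13; F(-3) = 3*exp(-6)*sin(9)/13 - 2*exp(-6)*cos(9)/13.
Integral = F(-1/2) - F(-3) = -2*exp(-1)*cos(3/2)/13 + 2*exp(-6)*cos(9)/13 - 3*exp(-6)*sin(9)/13 + 3*exp(-1)*sin(3/2)/13.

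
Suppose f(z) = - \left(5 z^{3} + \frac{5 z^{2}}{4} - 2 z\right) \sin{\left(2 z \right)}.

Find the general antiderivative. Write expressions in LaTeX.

F(z) = \frac{5 z^{3} \cos{\left(2 z \right)}}{2} - \frac{15 z^{2} \sin{\left(2 z \right)}}{4} + \frac{5 z^{2} \cos{\left(2 z \right)}}{8} - \frac{5 z \sin{\left(2 z \right)}}{8} - \frac{19 z \cos{\left(2 z \right)}}{4} + \frac{19 \sin{\left(2 z \right)}}{8} - \frac{5 \cos{\left(2 z \right)}}{16} + C

Recover f(z) by differentiating a candidate F(z); any mismatch rules it out.
Check: d/dz[\frac{5 z^{3} \cos{\left(2 z \right)}}{2} - \frac{15 z^{2} \sin{\left(2 z \right)}}{4} + \frac{5 z^{2} \cos{\left(2 z \right)}}{8} - \frac{5 z \sin{\left(2 z \right)}}{8} - \frac{19 z \cos{\left(2 z \right)}}{4} + \frac{19 \sin{\left(2 z \right)}}{8} - \frac{5 \cos{\left(2 z \right)}}{16}] = - 5 z^{3} \sin{\left(2 z \right)} - \frac{5 z^{2} \sin{\left(2 z \right)}}{4} + 2 z \sin{\left(2 z \right)}, which equals f(z).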